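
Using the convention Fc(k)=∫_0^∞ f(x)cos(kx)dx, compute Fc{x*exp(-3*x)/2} (9 - k^2)/(2*(k^2 + 9)^2)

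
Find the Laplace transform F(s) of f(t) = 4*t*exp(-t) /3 4/(3*(s + 1) ^2) 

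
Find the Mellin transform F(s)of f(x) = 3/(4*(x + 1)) 3*pi*csc(pi*s)/4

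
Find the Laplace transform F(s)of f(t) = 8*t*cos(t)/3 8*(s^2-1)/(3*(s^2 + 1)^2)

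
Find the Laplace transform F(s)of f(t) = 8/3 8/(3 * s)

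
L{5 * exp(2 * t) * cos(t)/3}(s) 5 * (s - 2)/(3 * ((s - 2)^2+1))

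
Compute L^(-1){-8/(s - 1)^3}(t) -4 * t^2 * exp(t)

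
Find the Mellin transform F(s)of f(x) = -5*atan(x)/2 5*pi*sec(pi*s/2)/(4*s)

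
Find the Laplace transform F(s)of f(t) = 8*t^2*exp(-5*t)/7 16/(7*(s + 5)^3)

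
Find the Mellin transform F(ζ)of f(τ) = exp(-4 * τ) gamma(ζ)/4^ζ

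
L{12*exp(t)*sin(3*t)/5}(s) 36/(5*((s - 1)^2 + 9))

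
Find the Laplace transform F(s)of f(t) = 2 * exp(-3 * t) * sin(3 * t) 6/((s + 3)^2 + 9)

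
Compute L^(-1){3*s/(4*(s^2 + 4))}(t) 3*cos(2*t)/4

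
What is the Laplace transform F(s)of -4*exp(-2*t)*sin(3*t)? -12/((s+2)^2+9)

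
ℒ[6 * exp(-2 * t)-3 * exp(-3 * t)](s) 6/(s + 2)-3/(s + 3) 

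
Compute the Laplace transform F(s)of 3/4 3/(4*s)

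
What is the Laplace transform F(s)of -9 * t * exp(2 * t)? -9/(s - 2)^2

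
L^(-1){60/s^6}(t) t^5/2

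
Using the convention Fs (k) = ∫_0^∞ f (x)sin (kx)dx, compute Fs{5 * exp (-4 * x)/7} 5 * k/ (7 * (k^2 + 16))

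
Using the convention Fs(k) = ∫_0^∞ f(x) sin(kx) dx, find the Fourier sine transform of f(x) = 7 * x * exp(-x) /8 7 * k/(4 * (k^2 + 1) ^2) 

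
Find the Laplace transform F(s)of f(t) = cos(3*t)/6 s/(6*(s^2 + 9))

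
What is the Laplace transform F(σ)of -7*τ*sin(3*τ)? -42*σ/(σ^2 + 9)^2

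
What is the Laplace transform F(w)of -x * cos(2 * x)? (4 - w^2)/(w^2 + 4)^2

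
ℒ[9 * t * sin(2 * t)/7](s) 36 * s/(7 * (s^2 + 4)^2)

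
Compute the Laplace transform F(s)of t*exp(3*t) (s - 3)^(-2)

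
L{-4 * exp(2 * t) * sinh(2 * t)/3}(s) -8/(3 * s * (s - 4))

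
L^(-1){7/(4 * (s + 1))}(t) 7 * exp(-t)/4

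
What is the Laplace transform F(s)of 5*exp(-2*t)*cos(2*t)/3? 5*(s+2)/(3*((s+2)^2+4))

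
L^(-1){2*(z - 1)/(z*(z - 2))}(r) 2*exp(r)*cosh(r)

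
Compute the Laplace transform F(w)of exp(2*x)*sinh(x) 1/((w - 2)^2 - 1)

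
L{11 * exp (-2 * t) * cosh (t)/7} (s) 11 * (s + 2)/ (7 * ( (s + 2)^2-1))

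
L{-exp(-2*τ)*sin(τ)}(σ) -1/((σ + 2)^2 + 1)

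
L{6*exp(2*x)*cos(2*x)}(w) 6*(w - 2)/((w - 2)^2 + 4)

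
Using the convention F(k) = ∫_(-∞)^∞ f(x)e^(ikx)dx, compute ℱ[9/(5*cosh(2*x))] 9*pi/(10*cosh(pi*k/4))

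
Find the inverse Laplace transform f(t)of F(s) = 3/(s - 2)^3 3*t^2*exp(2*t)/2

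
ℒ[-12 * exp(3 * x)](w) -12/(w - 3)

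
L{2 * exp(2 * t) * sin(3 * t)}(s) 6/((s - 2)^2 + 9)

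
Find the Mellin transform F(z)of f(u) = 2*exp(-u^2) gamma(z/2)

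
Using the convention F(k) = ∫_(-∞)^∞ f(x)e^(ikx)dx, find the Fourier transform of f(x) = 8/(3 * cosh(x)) 8 * pi/(3 * cosh(pi * k/2))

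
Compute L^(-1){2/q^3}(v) v^2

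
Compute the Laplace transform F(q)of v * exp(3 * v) (q - 3)^(-2)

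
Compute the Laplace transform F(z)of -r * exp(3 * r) -1/(z - 3)^2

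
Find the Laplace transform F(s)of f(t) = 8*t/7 8/(7*s^2)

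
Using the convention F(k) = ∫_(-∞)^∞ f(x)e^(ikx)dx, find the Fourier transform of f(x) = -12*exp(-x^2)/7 -12*sqrt(pi)*exp(-k^2/4)/7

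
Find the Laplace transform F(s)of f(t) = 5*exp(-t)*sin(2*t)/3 10/(3*((s + 1)^2 + 4))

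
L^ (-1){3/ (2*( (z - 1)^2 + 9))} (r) exp (r)*sin (3*r)/2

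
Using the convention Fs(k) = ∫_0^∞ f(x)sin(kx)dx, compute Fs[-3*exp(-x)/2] -3*k/(2*k^2+2)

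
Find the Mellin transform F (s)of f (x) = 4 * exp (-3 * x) 4 * gamma (s)/3^s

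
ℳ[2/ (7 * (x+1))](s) 2 * pi * csc (pi * s)/7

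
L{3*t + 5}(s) 3/s^2 + 5/s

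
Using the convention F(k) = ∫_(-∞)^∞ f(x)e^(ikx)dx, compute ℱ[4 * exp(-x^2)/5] 4 * sqrt(pi) * exp(-k^2/4)/5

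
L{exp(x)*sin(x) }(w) 1/((w - 1) ^2 + 1) 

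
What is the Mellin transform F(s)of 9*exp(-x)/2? 9*gamma(s)/2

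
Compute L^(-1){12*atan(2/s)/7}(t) 12*sin(2*t)/(7*t)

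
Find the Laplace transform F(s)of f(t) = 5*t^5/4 150/s^6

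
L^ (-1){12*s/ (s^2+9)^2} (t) 2*t*sin (3*t)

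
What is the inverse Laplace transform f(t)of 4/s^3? 2 * t^2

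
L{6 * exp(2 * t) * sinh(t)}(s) 6/((s - 2)^2 - 1)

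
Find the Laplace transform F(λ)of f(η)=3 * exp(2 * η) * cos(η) 3 * (λ - 2)/((λ - 2)^2 + 1)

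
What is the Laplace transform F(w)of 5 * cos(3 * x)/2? 5 * w/(2 * (w^2 + 9))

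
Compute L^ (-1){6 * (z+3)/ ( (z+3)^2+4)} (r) 6 * exp (-3 * r) * cos (2 * r)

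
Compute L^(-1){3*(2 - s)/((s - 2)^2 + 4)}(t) -3*exp(2*t)*cos(2*t)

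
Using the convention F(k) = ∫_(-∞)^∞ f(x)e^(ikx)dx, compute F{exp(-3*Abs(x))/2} 3/(k^2 + 9)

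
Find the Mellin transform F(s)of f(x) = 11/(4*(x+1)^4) 11*gamma(s)*gamma(4 - s)/24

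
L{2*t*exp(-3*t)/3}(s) 2/(3*(s + 3)^2)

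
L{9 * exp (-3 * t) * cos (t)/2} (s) 9 * (s + 3)/ (2 * ( (s + 3)^2 + 1))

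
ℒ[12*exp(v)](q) 12/(q - 1)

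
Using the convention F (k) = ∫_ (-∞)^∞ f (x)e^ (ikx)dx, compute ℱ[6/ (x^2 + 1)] 6*pi*exp (-Abs (k))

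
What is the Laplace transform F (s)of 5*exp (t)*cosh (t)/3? 5*(s - 1)/ (3*s*(s - 2))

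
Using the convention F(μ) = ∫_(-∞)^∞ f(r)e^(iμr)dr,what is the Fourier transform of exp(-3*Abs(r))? 6/(μ^2 + 9)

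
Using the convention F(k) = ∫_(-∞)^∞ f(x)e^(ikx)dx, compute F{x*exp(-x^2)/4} I*sqrt(pi)*k*exp(-k^2/4)/8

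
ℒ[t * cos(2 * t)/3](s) (s^2-4)/(3 * (s^2 + 4)^2)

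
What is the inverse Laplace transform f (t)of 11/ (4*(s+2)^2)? 11*t*exp (-2*t)/4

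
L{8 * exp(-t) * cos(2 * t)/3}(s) 8 * (s + 1)/(3 * ((s + 1)^2 + 4))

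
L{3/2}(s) 3/(2*s)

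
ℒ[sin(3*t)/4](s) 3/(4*(s^2 + 9))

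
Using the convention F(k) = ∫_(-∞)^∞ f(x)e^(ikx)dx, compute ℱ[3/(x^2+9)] pi * exp(-3 * Abs(k))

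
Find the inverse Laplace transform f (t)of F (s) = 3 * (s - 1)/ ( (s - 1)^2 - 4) 3 * exp (t) * cosh (2 * t)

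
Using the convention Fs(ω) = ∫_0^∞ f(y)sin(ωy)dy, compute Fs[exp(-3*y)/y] atan(ω/3)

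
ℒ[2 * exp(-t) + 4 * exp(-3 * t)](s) 4/(s + 3) + 2/(s + 1)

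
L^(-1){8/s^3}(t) 4 * t^2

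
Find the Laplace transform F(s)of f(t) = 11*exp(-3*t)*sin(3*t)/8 33/(8*((s + 3)^2 + 9))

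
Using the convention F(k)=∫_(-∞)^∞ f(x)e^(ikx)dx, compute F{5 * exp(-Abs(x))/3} 10/(3 * (k^2+1))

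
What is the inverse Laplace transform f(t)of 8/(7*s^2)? 8*t/7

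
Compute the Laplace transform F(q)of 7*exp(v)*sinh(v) 7/(q*(q - 2))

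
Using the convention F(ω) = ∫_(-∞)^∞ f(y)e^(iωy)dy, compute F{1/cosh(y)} pi/cosh(pi * ω/2)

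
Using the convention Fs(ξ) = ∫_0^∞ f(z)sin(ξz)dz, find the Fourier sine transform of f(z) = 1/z pi/2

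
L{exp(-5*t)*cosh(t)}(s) (s+5)/((s+5)^2 - 1)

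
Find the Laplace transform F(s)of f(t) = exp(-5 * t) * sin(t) 1/((s+5)^2+1)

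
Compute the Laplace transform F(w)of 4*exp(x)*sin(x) 4/((w - 1)^2 + 1)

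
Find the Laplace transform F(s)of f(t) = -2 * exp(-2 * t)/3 -2/(3 * s + 6)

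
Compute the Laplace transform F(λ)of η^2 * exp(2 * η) 2/(λ - 2)^3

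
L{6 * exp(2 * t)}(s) 6/(s - 2)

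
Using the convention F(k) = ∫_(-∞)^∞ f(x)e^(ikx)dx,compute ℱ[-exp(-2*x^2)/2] -sqrt(2)*sqrt(pi)*exp(-k^2/8)/4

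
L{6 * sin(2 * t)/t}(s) 6 * atan(2/s)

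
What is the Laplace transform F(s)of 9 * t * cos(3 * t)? 9 * (s^2 - 9)/(s^2 + 9)^2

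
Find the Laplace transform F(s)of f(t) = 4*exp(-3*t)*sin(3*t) 12/((s + 3)^2 + 9)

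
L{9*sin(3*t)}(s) 27/(s^2 + 9)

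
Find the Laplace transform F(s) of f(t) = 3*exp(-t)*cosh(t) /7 3*(s + 1) /(7*s*(s + 2) ) 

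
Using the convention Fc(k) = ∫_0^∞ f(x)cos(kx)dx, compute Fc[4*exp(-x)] 4/(k^2+1)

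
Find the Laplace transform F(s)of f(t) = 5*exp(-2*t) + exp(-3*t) 5/(s + 2) + 1/(s + 3)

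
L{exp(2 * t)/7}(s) 1/(7 * (s - 2))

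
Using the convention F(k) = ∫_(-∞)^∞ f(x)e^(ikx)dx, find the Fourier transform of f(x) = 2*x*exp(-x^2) I*sqrt(pi)*k*exp(-k^2/4)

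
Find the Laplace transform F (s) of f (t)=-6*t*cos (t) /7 6*(1 - s^2) / (7*(s^2 + 1) ^2) 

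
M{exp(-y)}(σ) gamma(σ)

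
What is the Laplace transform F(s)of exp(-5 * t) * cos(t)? (s + 5)/((s + 5)^2 + 1)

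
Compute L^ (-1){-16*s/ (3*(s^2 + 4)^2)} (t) -4*t*sin (2*t)/3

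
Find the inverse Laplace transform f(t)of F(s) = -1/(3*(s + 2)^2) -t*exp(-2*t)/3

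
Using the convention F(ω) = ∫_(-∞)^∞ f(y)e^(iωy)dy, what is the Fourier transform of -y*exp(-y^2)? -I*sqrt(pi)*ω*exp(-ω^2/4)/2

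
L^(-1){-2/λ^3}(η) -η^2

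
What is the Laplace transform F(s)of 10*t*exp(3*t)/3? 10/(3*(s - 3)^2)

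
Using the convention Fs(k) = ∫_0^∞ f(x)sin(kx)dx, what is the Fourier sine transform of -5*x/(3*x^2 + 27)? -5*pi*exp(-3*k)/6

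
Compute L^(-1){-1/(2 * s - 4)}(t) -exp(2 * t)/2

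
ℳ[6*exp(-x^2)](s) 3*gamma(s/2)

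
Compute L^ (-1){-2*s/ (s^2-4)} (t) -2*cosh (2*t)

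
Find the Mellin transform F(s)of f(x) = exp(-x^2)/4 gamma(s/2)/8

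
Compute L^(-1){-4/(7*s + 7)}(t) -4*exp(-t)/7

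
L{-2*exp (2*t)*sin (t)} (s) -2/ ( (s - 2)^2 + 1)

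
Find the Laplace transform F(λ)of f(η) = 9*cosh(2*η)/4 9*λ/(4*(λ^2-4))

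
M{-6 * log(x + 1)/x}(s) 6 * pi * csc(pi * s)/(s - 1)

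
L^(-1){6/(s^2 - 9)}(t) 2 * sinh(3 * t)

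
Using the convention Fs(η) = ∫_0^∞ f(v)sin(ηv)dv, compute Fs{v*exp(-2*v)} 4*η/(η^2 + 4)^2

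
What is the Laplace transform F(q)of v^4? 24/q^5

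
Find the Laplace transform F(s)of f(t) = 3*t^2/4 3/(2*s^3)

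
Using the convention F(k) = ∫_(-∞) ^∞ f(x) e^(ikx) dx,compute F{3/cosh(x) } 3 * pi/cosh(pi * k/2) 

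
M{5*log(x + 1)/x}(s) -5*pi*csc(pi*s)/(s - 1)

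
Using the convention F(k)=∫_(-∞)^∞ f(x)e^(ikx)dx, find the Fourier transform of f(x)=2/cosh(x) 2 * pi/cosh(pi * k/2)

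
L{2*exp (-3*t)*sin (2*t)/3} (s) 4/ (3*( (s + 3)^2 + 4))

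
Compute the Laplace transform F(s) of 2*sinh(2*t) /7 4/(7*(s^2 - 4) ) 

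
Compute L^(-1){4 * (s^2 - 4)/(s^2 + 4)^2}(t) 4 * t * cos(2 * t)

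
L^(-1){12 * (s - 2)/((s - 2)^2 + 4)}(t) 12 * exp(2 * t) * cos(2 * t)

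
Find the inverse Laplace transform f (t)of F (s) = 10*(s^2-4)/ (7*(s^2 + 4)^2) 10*t*cos (2*t)/7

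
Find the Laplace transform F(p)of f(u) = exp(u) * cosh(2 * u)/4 (p - 1)/(4 * ((p - 1)^2 - 4))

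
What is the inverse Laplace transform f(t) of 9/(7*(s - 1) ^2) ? 9*t*exp(t) /7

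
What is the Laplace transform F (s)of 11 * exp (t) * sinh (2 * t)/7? 22/ (7 * ( (s - 1)^2 - 4))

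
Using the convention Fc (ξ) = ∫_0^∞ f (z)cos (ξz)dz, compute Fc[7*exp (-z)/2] 7/ (2*(ξ^2 + 1))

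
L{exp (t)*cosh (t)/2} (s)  (s - 1)/ (2*s*(s - 2))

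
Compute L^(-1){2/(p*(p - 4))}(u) exp(2*u)*sinh(2*u)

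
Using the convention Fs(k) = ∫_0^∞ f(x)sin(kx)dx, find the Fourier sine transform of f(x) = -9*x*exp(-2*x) -36*k/(k^2 + 4)^2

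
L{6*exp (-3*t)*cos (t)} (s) 6*(s+3)/ ( (s+3)^2+1)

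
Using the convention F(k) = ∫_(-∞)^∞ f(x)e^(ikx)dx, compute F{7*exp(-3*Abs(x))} 42/(k^2 + 9)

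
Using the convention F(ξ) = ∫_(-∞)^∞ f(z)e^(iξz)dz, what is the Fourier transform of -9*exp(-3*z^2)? -3*sqrt(3)*sqrt(pi)*exp(-ξ^2/12)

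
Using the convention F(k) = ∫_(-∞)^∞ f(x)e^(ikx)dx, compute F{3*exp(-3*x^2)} sqrt(3)*sqrt(pi)*exp(-k^2/12)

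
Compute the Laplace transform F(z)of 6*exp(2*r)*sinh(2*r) 12/(z*(z - 4))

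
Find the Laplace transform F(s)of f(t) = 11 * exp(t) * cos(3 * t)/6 11 * (s - 1)/(6 * ((s - 1)^2 + 9))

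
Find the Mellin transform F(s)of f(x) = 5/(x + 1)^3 5*pi*(s - 2)*(s - 1)/(2*sin(pi*s))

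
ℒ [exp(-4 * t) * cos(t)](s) (s + 4)/((s + 4)^2 + 1)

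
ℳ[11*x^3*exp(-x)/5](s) 11*gamma(s + 3)/5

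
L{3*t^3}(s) 18/s^4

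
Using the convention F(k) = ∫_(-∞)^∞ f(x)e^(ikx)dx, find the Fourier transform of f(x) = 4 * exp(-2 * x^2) 2 * sqrt(2) * sqrt(pi) * exp(-k^2/8)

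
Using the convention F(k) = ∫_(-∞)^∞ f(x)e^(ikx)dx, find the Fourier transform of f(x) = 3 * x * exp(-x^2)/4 3 * I * sqrt(pi) * k * exp(-k^2/4)/8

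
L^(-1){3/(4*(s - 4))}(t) 3*exp(4*t)/4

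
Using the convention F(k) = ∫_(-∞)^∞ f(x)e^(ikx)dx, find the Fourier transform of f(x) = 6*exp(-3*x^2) 2*sqrt(3)*sqrt(pi)*exp(-k^2/12)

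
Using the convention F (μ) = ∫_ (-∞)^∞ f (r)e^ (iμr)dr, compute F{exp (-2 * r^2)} sqrt (2) * sqrt (pi) * exp (-μ^2/8)/2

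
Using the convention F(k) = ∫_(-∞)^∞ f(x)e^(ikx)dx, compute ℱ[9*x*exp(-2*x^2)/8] 9*sqrt(2)*I*sqrt(pi)*k*exp(-k^2/8)/64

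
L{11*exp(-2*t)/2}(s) 11/(2*(s + 2))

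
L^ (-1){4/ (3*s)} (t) 4/3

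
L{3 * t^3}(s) 18/s^4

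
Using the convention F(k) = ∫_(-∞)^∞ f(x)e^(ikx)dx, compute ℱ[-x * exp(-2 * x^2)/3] -sqrt(2) * I * sqrt(pi) * k * exp(-k^2/8)/24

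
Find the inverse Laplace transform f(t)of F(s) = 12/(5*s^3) 6*t^2/5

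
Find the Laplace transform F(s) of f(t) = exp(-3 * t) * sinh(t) 1/((s + 3) ^2 - 1) 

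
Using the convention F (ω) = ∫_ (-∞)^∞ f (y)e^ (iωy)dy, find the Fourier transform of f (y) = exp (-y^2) sqrt (pi)*exp (-ω^2/4)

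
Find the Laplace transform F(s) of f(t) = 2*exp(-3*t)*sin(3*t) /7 6/(7*((s+3) ^2+9) ) 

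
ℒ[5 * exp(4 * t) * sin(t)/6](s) 5/(6 * ((s - 4)^2 + 1))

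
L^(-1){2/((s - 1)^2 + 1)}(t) 2*exp(t)*sin(t)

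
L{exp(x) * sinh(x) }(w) 1/(w * (w - 2) ) 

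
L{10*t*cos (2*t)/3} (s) 10*(s^2-4)/ (3*(s^2 + 4)^2)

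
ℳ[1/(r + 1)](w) pi * csc(pi * w)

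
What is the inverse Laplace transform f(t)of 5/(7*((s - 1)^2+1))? 5*exp(t)*sin(t)/7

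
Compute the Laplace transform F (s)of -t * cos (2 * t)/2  (4 - s^2)/ (2 * (s^2 + 4)^2)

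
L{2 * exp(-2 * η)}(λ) 2/(λ + 2)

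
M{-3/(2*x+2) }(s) -3*pi*csc(pi*s) /2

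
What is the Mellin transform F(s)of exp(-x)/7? gamma(s)/7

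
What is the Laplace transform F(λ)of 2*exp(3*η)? 2/(λ - 3)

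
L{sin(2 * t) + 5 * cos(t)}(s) 5 * s/(s^2 + 1) + 2/(s^2 + 4)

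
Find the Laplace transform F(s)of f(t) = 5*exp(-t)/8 5/(8*(s+1))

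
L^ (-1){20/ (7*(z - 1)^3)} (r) 10*r^2*exp (r)/7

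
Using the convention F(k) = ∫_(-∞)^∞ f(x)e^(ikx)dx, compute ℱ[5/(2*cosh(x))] 5*pi/(2*cosh(pi*k/2))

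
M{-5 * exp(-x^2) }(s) -5 * gamma(s/2) /2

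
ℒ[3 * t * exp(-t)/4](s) 3/(4 * (s + 1)^2)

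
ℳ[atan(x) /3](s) -pi*sec(pi*s/2) /(6*s) 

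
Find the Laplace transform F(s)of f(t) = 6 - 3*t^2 6/s - 6/s^3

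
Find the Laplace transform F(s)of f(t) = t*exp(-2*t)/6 1/(6*(s+2)^2)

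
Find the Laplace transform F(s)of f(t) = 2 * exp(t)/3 2/(3 * (s - 1))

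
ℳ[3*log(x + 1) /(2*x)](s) -3*pi*csc(pi*s) /(2*s - 2) 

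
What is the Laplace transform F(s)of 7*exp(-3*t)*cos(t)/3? 7*(s + 3)/(3*((s + 3)^2 + 1))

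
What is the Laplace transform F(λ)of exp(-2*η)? 1/(λ + 2)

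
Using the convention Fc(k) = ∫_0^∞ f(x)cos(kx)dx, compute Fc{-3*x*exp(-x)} 3*(k^2 - 1)/(k^2 + 1)^2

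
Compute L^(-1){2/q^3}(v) v^2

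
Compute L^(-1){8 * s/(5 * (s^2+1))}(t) 8 * cos(t)/5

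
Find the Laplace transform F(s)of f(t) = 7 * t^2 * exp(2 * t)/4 7/(2 * (s - 2)^3)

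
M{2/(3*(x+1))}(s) 2*pi*csc(pi*s)/3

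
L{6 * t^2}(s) 12/s^3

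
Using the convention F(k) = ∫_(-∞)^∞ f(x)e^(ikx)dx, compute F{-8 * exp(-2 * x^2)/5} -4 * sqrt(2) * sqrt(pi) * exp(-k^2/8)/5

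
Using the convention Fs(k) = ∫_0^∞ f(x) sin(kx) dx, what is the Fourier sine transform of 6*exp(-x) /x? 6*atan(k) 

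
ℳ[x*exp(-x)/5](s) gamma(s + 1)/5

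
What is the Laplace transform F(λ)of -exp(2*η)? -1/(λ - 2)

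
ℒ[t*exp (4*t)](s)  (s - 4)^ (-2)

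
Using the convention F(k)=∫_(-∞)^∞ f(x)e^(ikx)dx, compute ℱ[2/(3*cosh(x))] 2*pi/(3*cosh(pi*k/2))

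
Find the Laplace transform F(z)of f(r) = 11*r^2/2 11/z^3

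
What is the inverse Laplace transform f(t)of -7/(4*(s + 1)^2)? -7*t*exp(-t)/4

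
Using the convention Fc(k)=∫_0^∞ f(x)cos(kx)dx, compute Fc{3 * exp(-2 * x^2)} 3 * sqrt(2) * sqrt(pi) * exp(-k^2/8)/4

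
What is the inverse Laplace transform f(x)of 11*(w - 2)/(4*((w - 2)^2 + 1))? 11*exp(2*x)*cos(x)/4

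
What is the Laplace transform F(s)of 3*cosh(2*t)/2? 3*s/(2*(s^2-4))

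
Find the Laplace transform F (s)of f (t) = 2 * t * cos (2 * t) 2 * (s^2-4)/ (s^2 + 4)^2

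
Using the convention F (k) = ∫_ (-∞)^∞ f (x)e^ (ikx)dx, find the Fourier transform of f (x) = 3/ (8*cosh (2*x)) 3*pi/ (16*cosh (pi*k/4))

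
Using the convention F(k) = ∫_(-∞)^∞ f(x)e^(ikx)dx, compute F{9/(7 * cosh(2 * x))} 9 * pi/(14 * cosh(pi * k/4))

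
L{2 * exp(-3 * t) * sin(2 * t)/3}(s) 4/(3 * ((s + 3)^2 + 4))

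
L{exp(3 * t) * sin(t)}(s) 1/((s - 3)^2+1)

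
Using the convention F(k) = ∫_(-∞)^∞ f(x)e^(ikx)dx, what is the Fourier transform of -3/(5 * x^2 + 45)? -pi * exp(-3 * Abs(k))/5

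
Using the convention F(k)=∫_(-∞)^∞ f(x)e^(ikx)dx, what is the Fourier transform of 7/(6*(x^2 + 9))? 7*pi*exp(-3*Abs(k))/18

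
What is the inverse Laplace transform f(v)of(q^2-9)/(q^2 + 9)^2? v*cos(3*v)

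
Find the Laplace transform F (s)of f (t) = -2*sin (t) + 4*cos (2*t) 4*s/ (s^2 + 4) - 2/ (s^2 + 1)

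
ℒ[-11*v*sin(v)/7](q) -22*q/(7*(q^2+1)^2)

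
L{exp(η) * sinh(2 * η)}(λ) 2/((λ - 1)^2 - 4)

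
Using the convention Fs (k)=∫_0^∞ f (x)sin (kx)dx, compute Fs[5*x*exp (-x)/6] 5*k/ (3*(k^2+1)^2)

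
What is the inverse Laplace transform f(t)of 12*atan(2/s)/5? 12*sin(2*t)/(5*t)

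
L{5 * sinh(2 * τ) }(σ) 10/(σ^2 - 4) 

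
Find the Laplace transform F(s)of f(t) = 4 4/s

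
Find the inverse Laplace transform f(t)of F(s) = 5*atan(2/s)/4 5*sin(2*t)/(4*t)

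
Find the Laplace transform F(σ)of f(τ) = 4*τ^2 8/σ^3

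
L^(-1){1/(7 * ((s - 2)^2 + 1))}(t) exp(2 * t) * sin(t)/7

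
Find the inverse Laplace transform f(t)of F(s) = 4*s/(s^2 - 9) 4*cosh(3*t)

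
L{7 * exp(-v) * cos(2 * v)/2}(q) 7 * (q + 1)/(2 * ((q + 1)^2 + 4))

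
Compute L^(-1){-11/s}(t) -11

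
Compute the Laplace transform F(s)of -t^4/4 -6/s^5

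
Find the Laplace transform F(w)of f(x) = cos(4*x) w/(w^2+16)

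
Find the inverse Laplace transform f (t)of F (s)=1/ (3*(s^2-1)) sinh (t)/3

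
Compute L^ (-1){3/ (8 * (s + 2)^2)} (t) 3 * t * exp (-2 * t)/8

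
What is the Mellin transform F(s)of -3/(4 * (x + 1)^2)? 3 * pi * (s - 1)/(4 * sin(pi * s))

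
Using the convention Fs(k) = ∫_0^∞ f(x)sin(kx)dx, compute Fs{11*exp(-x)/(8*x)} 11*atan(k)/8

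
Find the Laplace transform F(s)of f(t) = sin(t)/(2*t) atan(1/s)/2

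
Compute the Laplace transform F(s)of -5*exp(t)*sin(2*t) -10/((s - 1)^2 + 4)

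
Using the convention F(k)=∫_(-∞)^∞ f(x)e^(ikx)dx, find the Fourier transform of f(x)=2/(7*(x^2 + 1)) 2*pi*exp(-Abs(k))/7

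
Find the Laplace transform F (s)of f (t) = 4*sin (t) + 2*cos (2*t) 2*s/ (s^2 + 4) + 4/ (s^2 + 1)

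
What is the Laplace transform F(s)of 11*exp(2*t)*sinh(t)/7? 11/(7*((s - 2)^2 - 1))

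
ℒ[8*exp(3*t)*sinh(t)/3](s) 8/(3*((s - 3)^2 - 1))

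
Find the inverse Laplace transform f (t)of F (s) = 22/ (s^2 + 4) 11 * sin (2 * t)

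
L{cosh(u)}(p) p/(p^2 - 1)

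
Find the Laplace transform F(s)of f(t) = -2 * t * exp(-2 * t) -2/(s + 2)^2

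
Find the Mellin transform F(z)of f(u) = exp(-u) gamma(z)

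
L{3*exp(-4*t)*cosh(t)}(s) 3*(s + 4)/((s + 4)^2 - 1)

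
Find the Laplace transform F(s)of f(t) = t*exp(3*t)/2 1/(2*(s - 3)^2)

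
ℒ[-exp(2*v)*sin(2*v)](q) -2/((q - 2)^2 + 4)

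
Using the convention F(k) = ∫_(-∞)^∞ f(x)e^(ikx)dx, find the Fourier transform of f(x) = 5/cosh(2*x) 5*pi/(2*cosh(pi*k/4))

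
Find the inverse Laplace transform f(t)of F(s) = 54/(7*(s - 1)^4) 9*t^3*exp(t)/7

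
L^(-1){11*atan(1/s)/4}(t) 11*sin(t)/(4*t)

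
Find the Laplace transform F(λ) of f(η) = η λ^(-2) 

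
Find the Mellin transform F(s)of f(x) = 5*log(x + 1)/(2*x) -5*pi*csc(pi*s)/(2*s - 2)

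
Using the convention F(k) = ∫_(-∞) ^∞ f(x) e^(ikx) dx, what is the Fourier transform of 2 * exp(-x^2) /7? 2 * sqrt(pi) * exp(-k^2/4) /7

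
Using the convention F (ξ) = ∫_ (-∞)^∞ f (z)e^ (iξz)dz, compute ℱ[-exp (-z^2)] -sqrt (pi)*exp (-ξ^2/4)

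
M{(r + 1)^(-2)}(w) (-pi * w + pi)/sin(pi * w)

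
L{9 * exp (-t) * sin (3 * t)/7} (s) 27/ (7 * ( (s + 1)^2 + 9))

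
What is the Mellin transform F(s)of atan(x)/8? -pi*sec(pi*s/2)/(16*s)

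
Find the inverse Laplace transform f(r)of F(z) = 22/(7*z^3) 11*r^2/7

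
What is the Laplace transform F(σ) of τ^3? 6/σ^4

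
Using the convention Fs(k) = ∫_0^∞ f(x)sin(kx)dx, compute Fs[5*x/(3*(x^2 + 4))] 5*pi*exp(-2*k)/6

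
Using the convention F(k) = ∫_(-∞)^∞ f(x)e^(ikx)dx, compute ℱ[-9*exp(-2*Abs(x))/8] -9/(2*k^2 + 8)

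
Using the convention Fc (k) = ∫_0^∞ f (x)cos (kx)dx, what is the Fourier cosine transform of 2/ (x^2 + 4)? pi * exp (-2 * k)/2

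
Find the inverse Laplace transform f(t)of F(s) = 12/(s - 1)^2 12*t*exp(t)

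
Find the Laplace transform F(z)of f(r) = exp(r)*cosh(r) (z - 1)/(z*(z - 2))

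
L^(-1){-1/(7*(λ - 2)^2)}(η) -η*exp(2*η)/7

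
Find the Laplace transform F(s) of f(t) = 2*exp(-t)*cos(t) 2*(s+1) /((s+1) ^2+1) 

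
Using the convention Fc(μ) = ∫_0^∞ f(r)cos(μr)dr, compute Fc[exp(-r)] 1/(μ^2 + 1)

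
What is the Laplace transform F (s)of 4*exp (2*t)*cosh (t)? 4*(s - 2)/ ( (s - 2)^2 - 1)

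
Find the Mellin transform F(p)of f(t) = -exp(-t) -gamma(p)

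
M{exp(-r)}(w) gamma(w)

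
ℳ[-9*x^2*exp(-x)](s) -9*gamma(s + 2) 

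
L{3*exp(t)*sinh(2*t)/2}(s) 3/((s - 1)^2 - 4)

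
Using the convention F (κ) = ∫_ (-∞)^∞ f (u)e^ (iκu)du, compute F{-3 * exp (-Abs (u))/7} -6/ (7 * κ^2 + 7)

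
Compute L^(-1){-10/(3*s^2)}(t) -10*t/3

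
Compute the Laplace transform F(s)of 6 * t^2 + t 12/s^3 + s^(-2)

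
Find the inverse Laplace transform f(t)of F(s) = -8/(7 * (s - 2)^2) -8 * t * exp(2 * t)/7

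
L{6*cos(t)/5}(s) 6*s/(5*(s^2 + 1))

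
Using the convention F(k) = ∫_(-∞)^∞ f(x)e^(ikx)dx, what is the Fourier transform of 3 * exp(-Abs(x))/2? 3/(k^2 + 1)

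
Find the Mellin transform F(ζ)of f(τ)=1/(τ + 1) pi * csc(pi * ζ)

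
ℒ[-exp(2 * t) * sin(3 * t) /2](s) -3/(2 * (s - 2) ^2 + 18) 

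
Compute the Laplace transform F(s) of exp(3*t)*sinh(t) 1/((s - 3) ^2 - 1) 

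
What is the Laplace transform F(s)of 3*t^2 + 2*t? 2/s^2 + 6/s^3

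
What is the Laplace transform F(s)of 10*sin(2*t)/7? 20/(7*(s^2 + 4))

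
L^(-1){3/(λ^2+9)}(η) sin(3 * η)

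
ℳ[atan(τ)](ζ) -pi * sec(pi * ζ/2)/(2 * ζ)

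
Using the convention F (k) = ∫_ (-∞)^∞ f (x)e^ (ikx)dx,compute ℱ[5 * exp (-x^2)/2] 5 * sqrt (pi) * exp (-k^2/4)/2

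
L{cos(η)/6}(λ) λ/(6*(λ^2 + 1))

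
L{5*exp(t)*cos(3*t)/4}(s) 5*(s - 1)/(4*((s - 1)^2 + 9))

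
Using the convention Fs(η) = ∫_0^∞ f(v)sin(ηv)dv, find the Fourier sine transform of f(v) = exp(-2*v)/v atan(η/2)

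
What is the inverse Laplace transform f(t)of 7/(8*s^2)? 7*t/8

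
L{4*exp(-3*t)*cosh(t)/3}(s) 4*(s + 3)/(3*((s + 3)^2-1))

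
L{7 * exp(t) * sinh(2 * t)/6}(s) 7/(3 * ((s - 1)^2 - 4))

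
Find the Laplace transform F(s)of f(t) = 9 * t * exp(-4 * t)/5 9/(5 * (s + 4)^2)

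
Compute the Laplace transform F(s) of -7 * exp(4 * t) -7/(s - 4) 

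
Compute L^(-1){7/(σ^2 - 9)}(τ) 7 * sinh(3 * τ)/3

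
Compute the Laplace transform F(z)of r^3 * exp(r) 6/(z - 1)^4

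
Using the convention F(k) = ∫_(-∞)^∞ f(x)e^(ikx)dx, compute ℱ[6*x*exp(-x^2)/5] 3*I*sqrt(pi)*k*exp(-k^2/4)/5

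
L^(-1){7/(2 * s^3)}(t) 7 * t^2/4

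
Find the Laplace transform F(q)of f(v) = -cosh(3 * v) -q/(q^2 - 9)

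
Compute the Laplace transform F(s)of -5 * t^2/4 -5/(2 * s^3)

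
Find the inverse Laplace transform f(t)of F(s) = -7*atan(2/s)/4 -7*sin(2*t)/(4*t)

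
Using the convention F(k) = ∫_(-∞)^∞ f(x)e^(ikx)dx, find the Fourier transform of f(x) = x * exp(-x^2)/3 I * sqrt(pi) * k * exp(-k^2/4)/6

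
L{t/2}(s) 1/(2 * s^2)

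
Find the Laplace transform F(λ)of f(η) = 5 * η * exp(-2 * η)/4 5/(4 * (λ+2)^2)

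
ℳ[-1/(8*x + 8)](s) -pi*csc(pi*s)/8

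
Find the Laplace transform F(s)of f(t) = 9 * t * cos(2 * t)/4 9 * (s^2 - 4)/(4 * (s^2+4)^2)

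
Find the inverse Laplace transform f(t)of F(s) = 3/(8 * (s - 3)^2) 3 * t * exp(3 * t)/8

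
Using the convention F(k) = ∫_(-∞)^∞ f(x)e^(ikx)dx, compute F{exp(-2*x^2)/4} sqrt(2)*sqrt(pi)*exp(-k^2/8)/8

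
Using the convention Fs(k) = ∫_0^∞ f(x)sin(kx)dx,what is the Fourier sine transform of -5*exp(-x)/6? -5*k/(6*k^2 + 6)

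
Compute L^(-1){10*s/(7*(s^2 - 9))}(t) 10*cosh(3*t)/7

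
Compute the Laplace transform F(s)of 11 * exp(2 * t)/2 11/(2 * (s - 2))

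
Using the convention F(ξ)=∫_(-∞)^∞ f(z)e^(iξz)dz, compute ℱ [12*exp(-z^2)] 12*sqrt(pi)*exp(-ξ^2/4)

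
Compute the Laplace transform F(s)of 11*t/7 11/(7*s^2)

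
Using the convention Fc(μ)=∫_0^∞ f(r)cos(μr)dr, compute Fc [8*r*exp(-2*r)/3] 8*(4 - μ^2)/(3*(μ^2 + 4)^2)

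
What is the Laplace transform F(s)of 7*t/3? 7/(3*s^2)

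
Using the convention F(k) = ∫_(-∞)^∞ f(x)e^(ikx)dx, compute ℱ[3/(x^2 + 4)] 3 * pi * exp(-2 * Abs(k))/2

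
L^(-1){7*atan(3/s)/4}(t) 7*sin(3*t)/(4*t)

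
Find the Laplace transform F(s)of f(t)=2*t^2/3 4/(3*s^3)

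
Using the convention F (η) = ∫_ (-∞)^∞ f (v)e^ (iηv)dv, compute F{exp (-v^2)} sqrt (pi)*exp (-η^2/4)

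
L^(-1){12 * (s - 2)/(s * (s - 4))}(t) 12 * exp(2 * t) * cosh(2 * t)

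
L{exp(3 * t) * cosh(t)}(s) (s - 3)/((s - 3)^2 - 1)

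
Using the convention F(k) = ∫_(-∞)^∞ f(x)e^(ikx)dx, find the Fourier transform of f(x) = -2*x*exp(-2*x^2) -sqrt(2)*I*sqrt(pi)*k*exp(-k^2/8)/4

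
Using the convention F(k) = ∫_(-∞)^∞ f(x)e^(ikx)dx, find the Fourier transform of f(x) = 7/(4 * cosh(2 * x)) 7 * pi/(8 * cosh(pi * k/4))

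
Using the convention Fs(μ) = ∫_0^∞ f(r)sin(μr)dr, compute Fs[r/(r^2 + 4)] pi*exp(-2*μ)/2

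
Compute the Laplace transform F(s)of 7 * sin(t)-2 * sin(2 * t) 7/(s^2 + 1)-4/(s^2 + 4)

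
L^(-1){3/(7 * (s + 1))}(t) 3 * exp(-t)/7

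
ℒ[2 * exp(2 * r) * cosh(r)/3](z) 2 * (z - 2)/(3 * ((z - 2)^2 - 1))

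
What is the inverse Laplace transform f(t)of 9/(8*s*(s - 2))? 9*exp(t)*sinh(t)/8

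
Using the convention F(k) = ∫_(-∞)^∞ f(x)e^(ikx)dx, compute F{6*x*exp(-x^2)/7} 3*I*sqrt(pi)*k*exp(-k^2/4)/7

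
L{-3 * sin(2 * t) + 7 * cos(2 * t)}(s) 7 * s/(s^2 + 4) - 6/(s^2 + 4)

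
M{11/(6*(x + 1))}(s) 11*pi*csc(pi*s)/6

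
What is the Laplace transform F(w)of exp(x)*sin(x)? 1/((w - 1)^2 + 1)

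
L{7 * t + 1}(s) 7/s^2 + 1/s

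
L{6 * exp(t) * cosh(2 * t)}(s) 6 * (s - 1)/((s - 1)^2 - 4)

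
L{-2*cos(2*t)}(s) -2*s/(s^2 + 4)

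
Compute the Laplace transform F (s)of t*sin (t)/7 2*s/ (7*(s^2+1)^2)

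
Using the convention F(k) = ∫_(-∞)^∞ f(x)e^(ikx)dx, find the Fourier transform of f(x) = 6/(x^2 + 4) 3 * pi * exp(-2 * Abs(k))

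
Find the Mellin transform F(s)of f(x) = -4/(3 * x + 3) -4 * pi * csc(pi * s)/3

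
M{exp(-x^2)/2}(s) gamma(s/2)/4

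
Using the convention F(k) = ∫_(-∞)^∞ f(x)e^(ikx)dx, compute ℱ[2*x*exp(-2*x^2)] sqrt(2)*I*sqrt(pi)*k*exp(-k^2/8)/4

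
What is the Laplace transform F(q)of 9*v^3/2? 27/q^4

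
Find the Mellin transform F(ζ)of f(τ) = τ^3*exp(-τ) gamma(ζ + 3)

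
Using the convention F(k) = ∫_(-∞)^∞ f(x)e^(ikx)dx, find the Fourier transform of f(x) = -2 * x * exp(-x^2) -I * sqrt(pi) * k * exp(-k^2/4)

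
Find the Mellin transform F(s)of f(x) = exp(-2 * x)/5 gamma(s)/(5 * 2^s)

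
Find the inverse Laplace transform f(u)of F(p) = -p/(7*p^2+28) -cos(2*u)/7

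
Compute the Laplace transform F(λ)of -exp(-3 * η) -1/(λ + 3)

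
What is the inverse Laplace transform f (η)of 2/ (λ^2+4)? sin (2*η)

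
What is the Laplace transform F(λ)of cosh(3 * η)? λ/(λ^2 - 9)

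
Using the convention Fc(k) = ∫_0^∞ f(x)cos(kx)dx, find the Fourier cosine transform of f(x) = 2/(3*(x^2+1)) pi*exp(-k)/3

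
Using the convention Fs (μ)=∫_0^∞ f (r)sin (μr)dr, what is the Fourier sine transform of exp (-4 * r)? μ/ (μ^2 + 16)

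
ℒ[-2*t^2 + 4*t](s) 4/s^2 - 4/s^3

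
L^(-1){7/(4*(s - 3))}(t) 7*exp(3*t)/4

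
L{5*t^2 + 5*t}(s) 10/s^3 + 5/s^2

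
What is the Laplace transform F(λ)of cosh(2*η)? λ/(λ^2 - 4)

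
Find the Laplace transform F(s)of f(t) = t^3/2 3/s^4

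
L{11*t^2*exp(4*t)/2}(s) 11/(s - 4)^3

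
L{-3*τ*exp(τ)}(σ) -3/(σ - 1)^2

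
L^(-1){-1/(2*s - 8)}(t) -exp(4*t)/2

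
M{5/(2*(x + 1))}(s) 5*pi*csc(pi*s)/2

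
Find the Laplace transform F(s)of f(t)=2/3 2/(3 * s)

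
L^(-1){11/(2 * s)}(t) 11/2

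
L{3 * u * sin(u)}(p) 6 * p/(p^2+1)^2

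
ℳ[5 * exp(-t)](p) 5 * gamma(p)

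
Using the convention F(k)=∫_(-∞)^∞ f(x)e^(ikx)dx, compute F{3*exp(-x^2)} 3*sqrt(pi)*exp(-k^2/4)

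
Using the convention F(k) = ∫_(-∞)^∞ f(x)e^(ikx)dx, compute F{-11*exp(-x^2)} -11*sqrt(pi)*exp(-k^2/4)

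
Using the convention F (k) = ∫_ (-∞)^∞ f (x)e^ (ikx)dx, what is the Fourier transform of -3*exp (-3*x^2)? -sqrt (3)*sqrt (pi)*exp (-k^2/12)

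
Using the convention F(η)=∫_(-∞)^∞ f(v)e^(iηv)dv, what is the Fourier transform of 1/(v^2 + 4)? pi*exp(-2*Abs(η))/2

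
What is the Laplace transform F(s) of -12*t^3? -72/s^4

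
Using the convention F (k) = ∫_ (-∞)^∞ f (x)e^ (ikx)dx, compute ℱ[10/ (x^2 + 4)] 5 * pi * exp (-2 * Abs (k))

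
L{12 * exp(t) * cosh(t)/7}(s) 12 * (s - 1)/(7 * s * (s - 2))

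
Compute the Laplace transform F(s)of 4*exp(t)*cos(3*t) 4*(s - 1)/((s - 1)^2+9)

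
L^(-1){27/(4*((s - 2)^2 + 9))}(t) 9*exp(2*t)*sin(3*t)/4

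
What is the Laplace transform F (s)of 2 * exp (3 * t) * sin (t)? 2/ ( (s - 3)^2 + 1)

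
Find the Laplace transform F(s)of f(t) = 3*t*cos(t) 3*(s^2 - 1)/(s^2 + 1)^2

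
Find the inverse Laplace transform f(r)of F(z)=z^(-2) r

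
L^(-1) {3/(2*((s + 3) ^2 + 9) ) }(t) exp(-3*t)*sin(3*t) /2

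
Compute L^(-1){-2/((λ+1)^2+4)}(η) -exp(-η) * sin(2 * η)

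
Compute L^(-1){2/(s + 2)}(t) 2*exp(-2*t)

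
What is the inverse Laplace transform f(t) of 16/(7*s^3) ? 8*t^2/7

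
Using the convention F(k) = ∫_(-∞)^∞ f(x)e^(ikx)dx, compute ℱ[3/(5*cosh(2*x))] 3*pi/(10*cosh(pi*k/4))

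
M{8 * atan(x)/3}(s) -4 * pi * sec(pi * s/2)/(3 * s)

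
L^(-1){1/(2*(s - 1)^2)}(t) t*exp(t)/2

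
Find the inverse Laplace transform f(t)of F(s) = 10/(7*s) 10/7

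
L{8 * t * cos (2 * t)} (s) 8 * (s^2 - 4)/ (s^2 + 4)^2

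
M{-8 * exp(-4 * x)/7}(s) -2^(3 - 2 * s) * gamma(s)/7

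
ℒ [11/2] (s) 11/(2 * s)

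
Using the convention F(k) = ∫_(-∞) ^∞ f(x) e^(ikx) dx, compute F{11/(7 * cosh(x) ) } 11 * pi/(7 * cosh(pi * k/2) ) 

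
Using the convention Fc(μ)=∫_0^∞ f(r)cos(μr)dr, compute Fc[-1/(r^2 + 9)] -pi*exp(-3*μ)/6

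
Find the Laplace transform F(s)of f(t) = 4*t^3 24/s^4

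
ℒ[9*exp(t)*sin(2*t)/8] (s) 9/(4*((s - 1)^2+4))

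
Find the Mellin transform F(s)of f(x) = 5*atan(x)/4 -5*pi*sec(pi*s/2)/(8*s)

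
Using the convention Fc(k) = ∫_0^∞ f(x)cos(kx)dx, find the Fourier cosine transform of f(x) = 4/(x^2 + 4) pi * exp(-2 * k)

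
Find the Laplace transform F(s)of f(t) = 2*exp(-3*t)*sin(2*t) 4/((s + 3)^2 + 4)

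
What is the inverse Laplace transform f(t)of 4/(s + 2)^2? 4 * t * exp(-2 * t)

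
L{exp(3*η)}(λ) 1/(λ - 3)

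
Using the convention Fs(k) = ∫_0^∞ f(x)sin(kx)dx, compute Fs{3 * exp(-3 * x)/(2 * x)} 3 * atan(k/3)/2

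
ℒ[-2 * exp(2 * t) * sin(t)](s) -2/((s - 2)^2 + 1)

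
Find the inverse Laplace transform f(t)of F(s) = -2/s -2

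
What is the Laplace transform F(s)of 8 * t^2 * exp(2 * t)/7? 16/(7 * (s - 2)^3)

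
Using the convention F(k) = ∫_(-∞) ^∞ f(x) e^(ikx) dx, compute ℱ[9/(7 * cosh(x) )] 9 * pi/(7 * cosh(pi * k/2) ) 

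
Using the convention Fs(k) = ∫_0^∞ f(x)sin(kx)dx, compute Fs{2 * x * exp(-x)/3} 4 * k/(3 * (k^2 + 1)^2)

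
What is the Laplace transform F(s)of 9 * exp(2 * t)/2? 9/(2 * (s - 2))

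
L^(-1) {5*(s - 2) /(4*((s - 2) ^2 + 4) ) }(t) 5*exp(2*t)*cos(2*t) /4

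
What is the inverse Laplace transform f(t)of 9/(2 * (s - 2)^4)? 3 * t^3 * exp(2 * t)/4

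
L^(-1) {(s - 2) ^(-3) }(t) t^2 * exp(2 * t) /2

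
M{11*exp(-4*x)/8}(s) 11*gamma(s)/(8*2^(2*s))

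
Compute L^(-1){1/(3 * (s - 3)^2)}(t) t * exp(3 * t)/3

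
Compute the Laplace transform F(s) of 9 9/s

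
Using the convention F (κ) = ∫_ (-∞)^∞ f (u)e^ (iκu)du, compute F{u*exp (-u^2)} I*sqrt (pi)*κ*exp (-κ^2/4)/2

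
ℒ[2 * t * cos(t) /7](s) 2 * (s^2 - 1) /(7 * (s^2 + 1) ^2) 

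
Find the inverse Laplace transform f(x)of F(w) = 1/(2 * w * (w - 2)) exp(x) * sinh(x)/2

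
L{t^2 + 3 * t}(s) 3/s^2 + 2/s^3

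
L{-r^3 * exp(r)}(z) -6/(z - 1)^4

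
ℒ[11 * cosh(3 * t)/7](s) 11 * s/(7 * (s^2 - 9))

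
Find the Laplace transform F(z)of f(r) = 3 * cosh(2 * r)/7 3 * z/(7 * (z^2 - 4))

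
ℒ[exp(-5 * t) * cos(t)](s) (s + 5)/((s + 5)^2 + 1)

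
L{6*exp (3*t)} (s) 6/ (s - 3)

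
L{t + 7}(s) 7/s + s^(-2)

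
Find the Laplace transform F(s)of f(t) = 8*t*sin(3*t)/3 16*s/(s^2+9)^2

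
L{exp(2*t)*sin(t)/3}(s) 1/(3*((s - 2)^2 + 1))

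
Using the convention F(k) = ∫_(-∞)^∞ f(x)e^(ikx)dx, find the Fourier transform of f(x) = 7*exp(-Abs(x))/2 7/(k^2 + 1)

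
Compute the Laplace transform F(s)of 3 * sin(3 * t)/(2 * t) 3 * atan(3/s)/2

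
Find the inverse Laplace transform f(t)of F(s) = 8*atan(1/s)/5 8*sin(t)/(5*t)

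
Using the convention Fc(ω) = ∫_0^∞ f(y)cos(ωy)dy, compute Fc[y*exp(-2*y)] (4 - ω^2)/(ω^2 + 4)^2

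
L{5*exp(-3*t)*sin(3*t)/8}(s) 15/(8*((s + 3)^2 + 9))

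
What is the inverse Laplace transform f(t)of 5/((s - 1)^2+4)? 5 * exp(t) * sin(2 * t)/2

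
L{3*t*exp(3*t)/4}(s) 3/(4*(s - 3)^2)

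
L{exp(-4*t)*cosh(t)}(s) (s + 4)/((s + 4)^2 - 1)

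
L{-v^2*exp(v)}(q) -2/(q - 1)^3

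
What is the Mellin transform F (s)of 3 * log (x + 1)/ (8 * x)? -3 * pi * csc (pi * s)/ (8 * s - 8)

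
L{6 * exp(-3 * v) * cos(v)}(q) 6 * (q+3)/((q+3)^2+1)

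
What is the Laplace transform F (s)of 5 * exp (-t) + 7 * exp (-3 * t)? 7/ (s + 3) + 5/ (s + 1)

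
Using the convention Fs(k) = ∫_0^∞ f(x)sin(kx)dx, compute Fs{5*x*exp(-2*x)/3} 20*k/(3*(k^2 + 4)^2)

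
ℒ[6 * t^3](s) 36/s^4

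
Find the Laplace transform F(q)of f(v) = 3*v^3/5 18/(5*q^4)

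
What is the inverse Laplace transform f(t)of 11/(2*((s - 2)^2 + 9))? 11*exp(2*t)*sin(3*t)/6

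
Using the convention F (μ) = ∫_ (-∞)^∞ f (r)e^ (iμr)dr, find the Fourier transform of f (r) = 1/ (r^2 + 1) pi*exp (-Abs (μ))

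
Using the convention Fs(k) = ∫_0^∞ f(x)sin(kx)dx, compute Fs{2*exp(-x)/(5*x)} 2*atan(k)/5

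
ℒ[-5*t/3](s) -5/(3*s^2)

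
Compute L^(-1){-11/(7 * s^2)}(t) -11 * t/7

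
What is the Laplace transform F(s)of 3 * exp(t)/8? 3/(8 * (s - 1))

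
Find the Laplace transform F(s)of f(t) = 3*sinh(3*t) 9/(s^2 - 9)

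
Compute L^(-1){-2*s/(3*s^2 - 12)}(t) -2*cosh(2*t)/3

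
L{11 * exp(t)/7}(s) 11/(7 * (s - 1))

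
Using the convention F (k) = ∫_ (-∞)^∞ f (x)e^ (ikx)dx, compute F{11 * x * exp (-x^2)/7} 11 * I * sqrt (pi) * k * exp (-k^2/4)/14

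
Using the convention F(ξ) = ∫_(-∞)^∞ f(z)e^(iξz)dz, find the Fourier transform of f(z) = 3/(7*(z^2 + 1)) 3*pi*exp(-Abs(ξ))/7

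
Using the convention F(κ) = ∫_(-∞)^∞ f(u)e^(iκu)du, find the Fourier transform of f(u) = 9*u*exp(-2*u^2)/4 9*sqrt(2)*I*sqrt(pi)*κ*exp(-κ^2/8)/32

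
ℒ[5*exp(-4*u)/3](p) 5/(3*(p + 4))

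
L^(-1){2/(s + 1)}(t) 2 * exp(-t)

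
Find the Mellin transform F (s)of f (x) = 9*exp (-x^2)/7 9*gamma (s/2)/14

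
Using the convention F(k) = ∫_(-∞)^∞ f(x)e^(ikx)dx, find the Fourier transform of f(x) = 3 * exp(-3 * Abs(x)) 18/(k^2 + 9)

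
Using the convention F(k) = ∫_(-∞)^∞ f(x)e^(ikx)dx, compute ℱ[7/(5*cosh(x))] 7*pi/(5*cosh(pi*k/2))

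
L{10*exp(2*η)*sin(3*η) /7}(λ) 30/(7*((λ - 2) ^2 + 9) ) 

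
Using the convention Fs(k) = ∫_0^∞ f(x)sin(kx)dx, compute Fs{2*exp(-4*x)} 2*k/(k^2 + 16)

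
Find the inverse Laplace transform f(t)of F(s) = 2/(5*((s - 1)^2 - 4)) exp(t)*sinh(2*t)/5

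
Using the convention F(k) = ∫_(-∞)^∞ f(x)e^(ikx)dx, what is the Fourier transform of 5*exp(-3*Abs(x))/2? 15/(k^2 + 9)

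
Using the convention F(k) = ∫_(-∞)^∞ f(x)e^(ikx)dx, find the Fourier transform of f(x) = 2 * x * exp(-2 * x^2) sqrt(2) * I * sqrt(pi) * k * exp(-k^2/8)/4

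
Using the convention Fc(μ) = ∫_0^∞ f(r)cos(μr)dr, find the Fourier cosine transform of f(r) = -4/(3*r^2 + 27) -2*pi*exp(-3*μ)/9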